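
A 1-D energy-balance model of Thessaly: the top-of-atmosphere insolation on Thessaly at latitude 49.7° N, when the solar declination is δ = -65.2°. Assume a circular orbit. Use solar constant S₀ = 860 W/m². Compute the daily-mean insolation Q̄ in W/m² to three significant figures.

Q̄ ≈ 0.00 W/m²

cos H₀ = −tan(+49.7°) tan(-65.200°) = 2.5519 ≥ 1 ⇒ polar night, H₀ = 0 and Q̄ = 0.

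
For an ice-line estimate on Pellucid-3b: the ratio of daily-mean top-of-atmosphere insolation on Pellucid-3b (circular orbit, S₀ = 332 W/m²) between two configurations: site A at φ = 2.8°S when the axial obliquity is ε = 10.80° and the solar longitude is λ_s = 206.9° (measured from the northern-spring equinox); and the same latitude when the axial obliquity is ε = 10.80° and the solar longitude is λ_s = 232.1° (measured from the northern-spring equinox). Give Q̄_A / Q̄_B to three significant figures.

— Configuration A (φ=-2.8°):
Solar declination: sin δ = sin ε · sin λ_s = sin 10.80° × sin 206.9° = -0.08478, so δ = -4.863°.
cos H₀ = −tan(-2.8°) tan(-4.863°) = -0.0042, H₀ = 1.5750 rad.
Bracket: H₀ sin φ sin δ + cos φ cos δ sin H₀ = 1.5750×-0.04885×-0.08478 + 0.99881×0.99640×0.99999 = 0.006523 + 0.995204 = 1.001727.
Q̄ = (S₀/π) × [bracket] = (332/π) × 1.001727 = 105.86 W/m².
— Configuration B (φ=-2.8°):
Solar declination: sin δ = sin ε · sin λ_s = sin 10.80° × sin 232.1° = -0.14786, so δ = -8.503°.
cos H₀ = −tan(-2.8°) tan(-8.503°) = -0.0073, H₀ = 1.5781 rad.
Bracket: H₀ sin φ sin δ + cos φ cos δ sin H₀ = 1.5781×-0.04885×-0.14786 + 0.99881×0.98901×0.99997 = 0.011399 + 0.987803 = 0.999202.
Q̄ = (S₀/π) × [bracket] = (332/π) × 0.999202 = 105.59 W/m².
Ratio Q̄_A / Q̄_B = 105.86 / 105.59 = 1.003.

Q̄_A / Q̄_B ≈ 1.00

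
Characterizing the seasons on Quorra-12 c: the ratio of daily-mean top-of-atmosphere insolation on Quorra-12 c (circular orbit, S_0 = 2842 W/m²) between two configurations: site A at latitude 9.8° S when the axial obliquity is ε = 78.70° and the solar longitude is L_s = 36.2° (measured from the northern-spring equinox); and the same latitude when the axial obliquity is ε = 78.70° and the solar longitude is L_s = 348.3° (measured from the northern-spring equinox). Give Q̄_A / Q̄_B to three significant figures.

Q̄_A / Q̄_B ≈ 0.642

— Configuration A (ϕ=-9.8°):
Solar declination: sin δ = sin ε · sin L_s = sin 78.70° × sin 36.2° = 0.57916, so δ = +35.391°.
cos h₀ = −tan(-9.8°) tan(+35.391°) = 0.1227, h₀ = 1.4478 rad.
Bracket: h₀ sin ϕ sin δ + cos ϕ cos δ sin h₀ = 1.4478×-0.17021×0.57916 + 0.98541×0.81522×0.99244 = -0.142722 + 0.797253 = 0.654531.
Q̄ = (S_0/π) × [bracket] = (2842/π) × 0.654531 = 592.11 W/m².
— Configuration B (ϕ=-9.8°):
Solar declination: sin δ = sin ε · sin L_s = sin 78.70° × sin 348.3° = -0.19886, so δ = -11.470°.
cos h₀ = −tan(-9.8°) tan(-11.470°) = -0.0350, h₀ = 1.6059 rad.
Bracket: h₀ sin ϕ sin δ + cos ϕ cos δ sin h₀ = 1.6059×-0.17021×-0.19886 + 0.98541×0.98003×0.99939 = 0.054356 + 0.965142 = 1.019498.
Q̄ = (S_0/π) × [bracket] = (2842/π) × 1.019498 = 922.28 W/m².
Ratio Q̄_A / Q̄_B = 592.11 / 922.28 = 0.6420.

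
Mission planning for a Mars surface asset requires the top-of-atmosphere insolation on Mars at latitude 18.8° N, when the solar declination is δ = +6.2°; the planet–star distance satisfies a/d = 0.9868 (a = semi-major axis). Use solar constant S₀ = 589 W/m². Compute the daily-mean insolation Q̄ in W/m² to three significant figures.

Q̄ ≈ 182 W/m²

cos H₀ = −tan(+18.8°) tan(+6.200°) = -0.0370, H₀ = 1.6078 rad.
Bracket: H₀ sin φ sin δ + cos φ cos δ sin H₀ = 1.6078×0.32227×0.10800 + 0.94665×0.99415×0.99932 = 0.055960 + 0.940472 = 0.996432.
Inverse-square distance factor (a/d)² = 0.9868² = 0.973774.
Q̄ = (S₀/π) × 0.973774 × [bracket] = (589/π) × 0.973774 × 0.996432 = 181.9 W/m².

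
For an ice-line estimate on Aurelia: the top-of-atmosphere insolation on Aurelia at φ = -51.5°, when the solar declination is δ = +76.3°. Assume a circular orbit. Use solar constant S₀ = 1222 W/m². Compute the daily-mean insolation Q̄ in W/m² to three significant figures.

Q̄ ≈ 0.00 W/m²

cos H₀ = −tan(-51.5°) tan(+76.300°) = 5.1571 ≥ 1 ⇒ polar night, H₀ = 0 and Q̄ = 0.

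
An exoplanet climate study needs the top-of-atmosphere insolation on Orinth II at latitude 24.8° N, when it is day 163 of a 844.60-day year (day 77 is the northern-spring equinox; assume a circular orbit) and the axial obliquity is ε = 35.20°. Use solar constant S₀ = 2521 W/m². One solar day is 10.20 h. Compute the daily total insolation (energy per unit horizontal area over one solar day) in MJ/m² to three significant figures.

Solar longitude: λ_s = 360° × (163 − 77)/844.60 = 36.656°.
sin δ = sin 35.20° × sin 36.656° = 0.34414, so δ = +20.129°.
cos H₀ = −tan(+24.8°) tan(+20.129°) = -0.1694, H₀ = 1.7410 rad.
Bracket: H₀ sin φ sin δ + cos φ cos δ sin H₀ = 1.7410×0.41945×0.34414 + 0.90778×0.93892×0.98555 = 0.251313 + 0.840017 = 1.091330.
Q̄ = (S₀/π) × [bracket] = (2521/π) × 1.091330 = 875.75 W/m².
Daily total = Q̄ × 10.20 h × 3600 s/h = 875.75 × 10.20 × 3600 / 10⁶ = 32.16 MJ/m².

32.2 MJ/m²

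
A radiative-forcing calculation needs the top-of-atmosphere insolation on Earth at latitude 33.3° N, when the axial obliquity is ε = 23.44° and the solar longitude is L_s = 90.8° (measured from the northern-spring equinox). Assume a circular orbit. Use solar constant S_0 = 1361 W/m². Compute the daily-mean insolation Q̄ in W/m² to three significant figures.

Solar declination: sin δ = sin ε · sin L_s = sin 23.44° × sin 90.8° = 0.39775, so δ = +23.438°.
cos h₀ = −tan(+33.3°) tan(+23.438°) = -0.2848, h₀ = 1.8596 rad.
Bracket: h₀ sin ϕ sin δ + cos ϕ cos δ sin h₀ = 1.8596×0.54902×0.39775 + 0.83581×0.91749×0.95860 = 0.406086 + 0.735100 = 1.141186.
Q̄ = (S_0/π) × [bracket] = (1361/π) × 1.141186 = 494.4 W/m².

Q̄ ≈ 494 W/m²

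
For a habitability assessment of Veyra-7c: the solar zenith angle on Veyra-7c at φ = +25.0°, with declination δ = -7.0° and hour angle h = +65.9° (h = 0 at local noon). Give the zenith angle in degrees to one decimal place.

θ_z = 71.6°

cos θ_z = sin φ sin δ + cos φ cos δ cos h = -0.051504 + 0.367315 = 0.315811.
θ_z = arccos(0.315811) = 71.6°.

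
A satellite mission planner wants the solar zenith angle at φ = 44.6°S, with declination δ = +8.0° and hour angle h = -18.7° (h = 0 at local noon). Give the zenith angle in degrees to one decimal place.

cos θ_z = sin φ sin δ + cos φ cos δ cos h = -0.097721 + 0.667875 = 0.570154.
θ_z = arccos(0.570154) = 55.2°.

θ_z = 55.2°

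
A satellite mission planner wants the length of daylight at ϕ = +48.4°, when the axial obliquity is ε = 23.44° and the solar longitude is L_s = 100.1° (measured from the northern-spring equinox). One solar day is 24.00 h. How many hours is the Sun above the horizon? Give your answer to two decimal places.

Solar declination: sin δ = sin ε · sin L_s = sin 23.44° × sin 100.1° = 0.39162, so δ = +23.056°.
cos h₀ = −tan ϕ · tan δ = −tan(+48.4°) × tan(+23.056°) = -0.4794, so h₀ = 2.0708 rad = 118.65°.
Daylight = 2h₀/(2π) × 24.00 h = (2.0708/π) × 24.00 = 15.82 h.

15.82 h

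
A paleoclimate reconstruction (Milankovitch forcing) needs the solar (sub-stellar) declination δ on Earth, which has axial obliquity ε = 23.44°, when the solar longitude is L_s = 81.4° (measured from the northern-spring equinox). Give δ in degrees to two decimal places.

δ = +23.16°

sin δ = sin ε · sin L_s = sin 23.44° × sin 81.4° = 0.393316.
δ = arcsin(0.393316) = +23.16°.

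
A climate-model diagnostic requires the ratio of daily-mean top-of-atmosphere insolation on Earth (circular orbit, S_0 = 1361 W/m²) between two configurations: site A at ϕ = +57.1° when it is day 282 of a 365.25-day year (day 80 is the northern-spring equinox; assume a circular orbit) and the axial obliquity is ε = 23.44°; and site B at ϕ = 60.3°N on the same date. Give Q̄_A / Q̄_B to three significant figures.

— Configuration A (ϕ=+57.1°):
Solar longitude: L_s = 360° × (282 − 80)/365.25 = 199.097°.
sin δ = sin 23.44° × sin 199.097° = -0.13014, so δ = -7.478°.
cos h₀ = −tan(+57.1°) tan(-7.478°) = 0.2029, h₀ = 1.3665 rad.
Bracket: h₀ sin ϕ sin δ + cos ϕ cos δ sin h₀ = 1.3665×0.83962×-0.13014 + 0.54317×0.99150×0.97920 = -0.149315 + 0.527351 = 0.378036.
Q̄ = (S_0/π) × [bracket] = (1361/π) × 0.378036 = 163.77 W/m².
— Configuration B (ϕ=+60.3°):
cos h₀ = −tan(+60.3°) tan(-7.478°) = 0.2301, h₀ = 1.3386 rad.
Bracket: h₀ sin ϕ sin δ + cos ϕ cos δ sin h₀ = 1.3386×0.86863×-0.13014 + 0.49546×0.99150×0.97316 = -0.151320 + 0.478063 = 0.326743.
Q̄ = (S_0/π) × [bracket] = (1361/π) × 0.326743 = 141.55 W/m².
Ratio Q̄_A / Q̄_B = 163.77 / 141.55 = 1.157.

Q̄_A / Q̄_B ≈ 1.16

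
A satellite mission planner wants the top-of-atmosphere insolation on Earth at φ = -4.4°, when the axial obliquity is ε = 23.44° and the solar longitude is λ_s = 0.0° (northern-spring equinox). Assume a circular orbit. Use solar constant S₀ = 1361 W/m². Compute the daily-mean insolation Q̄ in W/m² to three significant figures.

Solar declination: sin δ = sin ε · sin λ_s = sin 23.44° × sin 0.0° = 0.00000, so δ = +0.000°.
cos H₀ = −tan(-4.4°) tan(+0.000°) = 0.0000, H₀ = 1.5708 rad.
Bracket: H₀ sin φ sin δ + cos φ cos δ sin H₀ = 1.5708×-0.07672×0.00000 + 0.99705×1.00000×1.00000 = -0.000000 + 0.997050 = 0.997050.
Q̄ = (S₀/π) × [bracket] = (1361/π) × 0.997050 = 431.9 W/m².

Q̄ ≈ 432 W/m²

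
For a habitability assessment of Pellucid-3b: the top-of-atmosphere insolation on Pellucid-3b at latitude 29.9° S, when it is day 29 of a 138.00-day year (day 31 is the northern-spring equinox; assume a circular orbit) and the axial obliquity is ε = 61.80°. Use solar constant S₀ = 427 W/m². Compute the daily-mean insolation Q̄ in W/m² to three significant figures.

Solar longitude: λ_s = 360° × (29 − 31)/138.00 = -5.217°, i.e. -5.217° + 360° = 354.783°.
sin δ = sin 61.80° × sin 354.783° = -0.08014, so δ = -4.597°.
cos H₀ = −tan(-29.9°) tan(-4.597°) = -0.0462, H₀ = 1.6170 rad.
Bracket: H₀ sin φ sin δ + cos φ cos δ sin H₀ = 1.6170×-0.49849×-0.08014 + 0.86690×0.99678×0.99893 = 0.064598 + 0.863184 = 0.927782.
Q̄ = (S₀/π) × [bracket] = (427/π) × 0.927782 = 126.1 W/m².

Q̄ ≈ 126 W/m²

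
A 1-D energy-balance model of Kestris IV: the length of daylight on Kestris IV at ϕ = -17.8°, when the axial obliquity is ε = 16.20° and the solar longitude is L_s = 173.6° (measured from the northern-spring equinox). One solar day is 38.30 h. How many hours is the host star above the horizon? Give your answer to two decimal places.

Solar declination: sin δ = sin ε · sin L_s = sin 16.20° × sin 173.6° = 0.03110, so δ = +1.782°.
cos h₀ = −tan ϕ · tan δ = −tan(-17.8°) × tan(+1.782°) = 0.0100, so h₀ = 1.5608 rad = 89.43°.
Daylight = 2h₀/(2π) × 38.30 h = (1.5608/π) × 38.30 = 19.03 h.

19.03 h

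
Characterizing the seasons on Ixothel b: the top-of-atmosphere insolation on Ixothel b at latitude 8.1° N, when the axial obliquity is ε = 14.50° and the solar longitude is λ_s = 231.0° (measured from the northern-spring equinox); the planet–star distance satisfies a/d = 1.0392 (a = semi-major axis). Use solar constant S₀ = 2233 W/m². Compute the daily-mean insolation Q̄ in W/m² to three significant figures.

Solar declination: sin δ = sin ε · sin λ_s = sin 14.50° × sin 231.0° = -0.19458, so δ = -11.220°.
cos H₀ = −tan(+8.1°) tan(-11.220°) = 0.0282, H₀ = 1.5426 rad.
Bracket: H₀ sin φ sin δ + cos φ cos δ sin H₀ = 1.5426×0.14090×-0.19458 + 0.99002×0.98089×0.99960 = -0.042292 + 0.970712 = 0.928420.
Inverse-square distance factor (a/d)² = 1.0392² = 1.079937.
Q̄ = (S₀/π) × 1.079937 × [bracket] = (2233/π) × 1.079937 × 0.928420 = 712.7 W/m².

Q̄ ≈ 713 W/m²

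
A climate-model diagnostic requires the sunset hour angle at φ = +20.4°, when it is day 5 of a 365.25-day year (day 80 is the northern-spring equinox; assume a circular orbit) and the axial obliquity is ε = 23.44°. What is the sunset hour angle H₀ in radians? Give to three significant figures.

Solar longitude: λ_s = 360° × (5 − 80)/365.25 = -73.922°, i.e. -73.922° + 360° = 286.078°.
sin δ = sin 23.44° × sin 286.078° = -0.38223, so δ = -22.472°.
cos H₀ = −tan φ · tan δ = −tan(+20.4°) × tan(-22.472°) = 0.1538, so H₀ = 1.4164 rad = 81.15°.

H₀ = 1.42 rad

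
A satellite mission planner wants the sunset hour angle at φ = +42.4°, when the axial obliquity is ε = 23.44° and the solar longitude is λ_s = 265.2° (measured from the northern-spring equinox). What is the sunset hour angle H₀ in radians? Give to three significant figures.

Solar declination: sin δ = sin ε · sin λ_s = sin 23.44° × sin 265.2° = -0.39639, so δ = -23.353°.
cos H₀ = −tan φ · tan δ = −tan(+42.4°) × tan(-23.353°) = 0.3943, so H₀ = 1.1655 rad = 66.78°.

H₀ = 1.17 rad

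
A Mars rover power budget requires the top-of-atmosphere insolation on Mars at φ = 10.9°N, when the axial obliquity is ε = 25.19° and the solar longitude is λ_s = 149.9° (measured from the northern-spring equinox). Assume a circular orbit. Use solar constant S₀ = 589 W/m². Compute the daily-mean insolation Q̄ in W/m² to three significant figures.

Solar declination: sin δ = sin ε · sin λ_s = sin 25.19° × sin 149.9° = 0.21345, so δ = +12.325°.
cos H₀ = −tan(+10.9°) tan(+12.325°) = -0.0421, H₀ = 1.6129 rad.
Bracket: H₀ sin φ sin δ + cos φ cos δ sin H₀ = 1.6129×0.18910×0.21345 + 0.98196×0.97695×0.99911 = 0.065102 + 0.958472 = 1.023574.
Q̄ = (S₀/π) × [bracket] = (589/π) × 1.023574 = 191.9 W/m².

Q̄ ≈ 192 W/m²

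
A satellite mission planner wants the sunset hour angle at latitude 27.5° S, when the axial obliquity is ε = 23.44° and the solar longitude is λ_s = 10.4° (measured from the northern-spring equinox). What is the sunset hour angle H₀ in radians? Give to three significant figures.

Solar declination: sin δ = sin ε · sin λ_s = sin 23.44° × sin 10.4° = 0.07181, so δ = +4.118°.
cos H₀ = −tan φ · tan δ = −tan(-27.5°) × tan(+4.118°) = 0.0375, so H₀ = 1.5333 rad = 87.85°.

H₀ = 1.53 rad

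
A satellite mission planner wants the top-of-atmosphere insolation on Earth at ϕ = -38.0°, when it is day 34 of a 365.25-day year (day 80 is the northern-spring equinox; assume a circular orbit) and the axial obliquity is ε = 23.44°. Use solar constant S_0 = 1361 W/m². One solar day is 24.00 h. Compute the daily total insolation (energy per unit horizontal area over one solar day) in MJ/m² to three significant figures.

39.3 MJ/m²

Solar longitude: L_s = 360° × (34 − 80)/365.25 = -45.339°, i.e. -45.339° + 360° = 314.661°.
sin δ = sin 23.44° × sin 314.661° = -0.28294, so δ = -16.436°.
cos h₀ = −tan(-38.0°) tan(-16.436°) = -0.2305, h₀ = 1.8034 rad.
Bracket: h₀ sin ϕ sin δ + cos ϕ cos δ sin h₀ = 1.8034×-0.61566×-0.28294 + 0.78801×0.95914×0.97308 = 0.314143 + 0.735465 = 1.049608.
Q̄ = (S_0/π) × [bracket] = (1361/π) × 1.049608 = 454.71 W/m².
Daily total = Q̄ × 24.00 h × 3600 s/h = 454.71 × 24.00 × 3600 / 10⁶ = 39.29 MJ/m².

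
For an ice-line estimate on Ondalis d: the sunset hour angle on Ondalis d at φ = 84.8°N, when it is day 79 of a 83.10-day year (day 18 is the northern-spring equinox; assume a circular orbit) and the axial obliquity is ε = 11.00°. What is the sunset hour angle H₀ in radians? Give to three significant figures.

H₀ = 0.00 rad

Solar longitude: λ_s = 360° × (79 − 18)/83.10 = 264.260°.
sin δ = sin 11.00° × sin 264.260° = -0.18985, so δ = -10.944°.
cos H₀ = −tan φ · tan δ = 2.1248 ≥ 1, so the host star never rises (polar night) and H₀ = 0.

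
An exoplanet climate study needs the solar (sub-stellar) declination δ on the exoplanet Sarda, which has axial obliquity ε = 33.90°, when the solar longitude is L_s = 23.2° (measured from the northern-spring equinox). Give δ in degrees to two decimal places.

sin δ = sin ε · sin L_s = sin 33.90° × sin 23.2° = 0.219719.
δ = arcsin(0.219719) = +12.69°.

δ = +12.69°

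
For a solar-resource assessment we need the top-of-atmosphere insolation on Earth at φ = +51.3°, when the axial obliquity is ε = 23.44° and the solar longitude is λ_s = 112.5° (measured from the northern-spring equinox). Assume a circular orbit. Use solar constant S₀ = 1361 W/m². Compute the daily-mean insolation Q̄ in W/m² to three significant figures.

Solar declination: sin δ = sin ε · sin λ_s = sin 23.44° × sin 112.5° = 0.36751, so δ = +21.562°.
cos H₀ = −tan(+51.3°) tan(+21.562°) = -0.4932, H₀ = 2.0866 rad.
Bracket: H₀ sin φ sin δ + cos φ cos δ sin H₀ = 2.0866×0.78043×0.36751 + 0.62524×0.93002×0.86989 = 0.598470 + 0.505829 = 1.104299.
Q̄ = (S₀/π) × [bracket] = (1361/π) × 1.104299 = 478.4 W/m².

Q̄ ≈ 478 W/m²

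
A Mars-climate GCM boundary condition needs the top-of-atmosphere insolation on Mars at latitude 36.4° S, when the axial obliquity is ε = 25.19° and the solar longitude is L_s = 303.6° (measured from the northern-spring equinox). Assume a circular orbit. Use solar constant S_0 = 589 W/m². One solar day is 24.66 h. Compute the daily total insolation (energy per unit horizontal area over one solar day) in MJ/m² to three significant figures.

Solar declination: sin δ = sin ε · sin L_s = sin 25.19° × sin 303.6° = -0.35451, so δ = -20.763°.
cos h₀ = −tan(-36.4°) tan(-20.763°) = -0.2795, h₀ = 1.8541 rad.
Bracket: h₀ sin ϕ sin δ + cos ϕ cos δ sin h₀ = 1.8541×-0.59342×-0.35451 + 0.80489×0.93505×0.96014 = 0.390053 + 0.722613 = 1.112666.
Q̄ = (S_0/π) × [bracket] = (589/π) × 1.112666 = 208.61 W/m².
Daily total = Q̄ × 24.66 h × 3600 s/h = 208.61 × 24.66 × 3600 / 10⁶ = 18.52 MJ/m².

18.5 MJ/m²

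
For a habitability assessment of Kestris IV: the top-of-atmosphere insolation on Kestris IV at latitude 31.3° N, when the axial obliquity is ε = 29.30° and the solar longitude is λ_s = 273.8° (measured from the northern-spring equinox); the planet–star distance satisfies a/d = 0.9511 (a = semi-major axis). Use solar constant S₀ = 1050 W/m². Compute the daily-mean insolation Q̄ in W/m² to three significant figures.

Solar declination: sin δ = sin ε · sin λ_s = sin 29.30° × sin 273.8° = -0.48831, so δ = -29.229°.
cos H₀ = −tan(+31.3°) tan(-29.229°) = 0.3402, H₀ = 1.2237 rad.
Bracket: H₀ sin φ sin δ + cos φ cos δ sin H₀ = 1.2237×0.51952×-0.48831 + 0.85446×0.87267×0.94035 = -0.310437 + 0.701183 = 0.390746.
Inverse-square distance factor (a/d)² = 0.9511² = 0.904591.
Q̄ = (S₀/π) × 0.904591 × [bracket] = (1050/π) × 0.904591 × 0.390746 = 118.1 W/m².

Q̄ ≈ 118 W/m²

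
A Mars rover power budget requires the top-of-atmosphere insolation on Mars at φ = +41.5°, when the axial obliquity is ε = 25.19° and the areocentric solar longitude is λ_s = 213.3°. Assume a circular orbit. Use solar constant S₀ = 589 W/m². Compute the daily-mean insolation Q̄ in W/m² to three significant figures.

sin δ = sin 25.19° × sin 213.3° = -0.23368, so δ = -13.514°.
cos H₀ = −tan(+41.5°) tan(-13.514°) = 0.2126, H₀ = 1.3565 rad.
Bracket: H₀ sin φ sin δ + cos φ cos δ sin H₀ = 1.3565×0.66262×-0.23368 + 0.74896×0.97231×0.97713 = -0.210042 + 0.711567 = 0.501525.
Q̄ = (S₀/π) × [bracket] = (589/π) × 0.501525 = 94.03 W/m².

Q̄ ≈ 94.0 W/m²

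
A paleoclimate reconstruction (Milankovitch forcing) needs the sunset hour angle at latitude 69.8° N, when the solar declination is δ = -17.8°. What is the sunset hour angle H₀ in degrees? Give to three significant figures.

cos H₀ = −tan φ · tan δ = −tan(+69.8°) × tan(-17.800°) = 0.8726, so H₀ = 0.5102 rad = 29.23°.

H₀ = 29.2°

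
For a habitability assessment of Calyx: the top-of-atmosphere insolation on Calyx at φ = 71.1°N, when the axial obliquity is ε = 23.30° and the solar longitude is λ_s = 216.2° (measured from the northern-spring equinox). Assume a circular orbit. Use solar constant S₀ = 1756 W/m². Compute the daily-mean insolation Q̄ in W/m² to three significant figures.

Q̄ ≈ 27.5 W/m²

Solar declination: sin δ = sin ε · sin λ_s = sin 23.30° × sin 216.2° = -0.23361, so δ = -13.510°.
cos H₀ = −tan(+71.1°) tan(-13.510°) = 0.7017, H₀ = 0.7930 rad.
Bracket: H₀ sin φ sin δ + cos φ cos δ sin H₀ = 0.7930×0.94609×-0.23361 + 0.32392×0.97233×0.71243 = -0.175266 + 0.224385 = 0.049119.
Q̄ = (S₀/π) × [bracket] = (1756/π) × 0.049119 = 27.46 W/m².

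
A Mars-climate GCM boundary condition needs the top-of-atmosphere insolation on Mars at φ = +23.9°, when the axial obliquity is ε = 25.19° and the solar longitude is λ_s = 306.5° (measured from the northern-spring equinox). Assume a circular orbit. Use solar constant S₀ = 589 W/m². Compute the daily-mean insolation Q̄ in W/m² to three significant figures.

Q̄ ≈ 122 W/m²

Solar declination: sin δ = sin ε · sin λ_s = sin 25.19° × sin 306.5° = -0.34214, so δ = -20.007°.
cos H₀ = −tan(+23.9°) tan(-20.007°) = 0.1614, H₀ = 1.4087 rad.
Bracket: H₀ sin φ sin δ + cos φ cos δ sin H₀ = 1.4087×0.40514×-0.34214 + 0.91425×0.93965×0.98690 = -0.195266 + 0.847821 = 0.652555.
Q̄ = (S₀/π) × [bracket] = (589/π) × 0.652555 = 122.3 W/m².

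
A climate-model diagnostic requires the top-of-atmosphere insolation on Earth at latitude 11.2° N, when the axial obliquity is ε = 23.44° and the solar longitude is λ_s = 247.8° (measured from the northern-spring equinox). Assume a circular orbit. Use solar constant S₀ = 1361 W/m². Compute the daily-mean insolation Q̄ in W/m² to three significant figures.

Q̄ ≈ 348 W/m²

Solar declination: sin δ = sin ε · sin λ_s = sin 23.44° × sin 247.8° = -0.36830, so δ = -21.611°.
cos H₀ = −tan(+11.2°) tan(-21.611°) = 0.0784, H₀ = 1.4923 rad.
Bracket: H₀ sin φ sin δ + cos φ cos δ sin H₀ = 1.4923×0.19423×-0.36830 + 0.98096×0.92971×0.99692 = -0.106752 + 0.909199 = 0.802447.
Q̄ = (S₀/π) × [bracket] = (1361/π) × 0.802447 = 347.6 W/m².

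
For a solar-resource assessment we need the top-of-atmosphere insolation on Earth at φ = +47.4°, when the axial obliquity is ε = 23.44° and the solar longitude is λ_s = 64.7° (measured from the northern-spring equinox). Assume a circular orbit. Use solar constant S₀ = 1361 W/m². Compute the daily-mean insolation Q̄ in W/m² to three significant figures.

Q̄ ≈ 478 W/m²

Solar declination: sin δ = sin ε · sin λ_s = sin 23.44° × sin 64.7° = 0.35963, so δ = +21.078°.
cos H₀ = −tan(+47.4°) tan(+21.078°) = -0.4191, H₀ = 2.0033 rad.
Bracket: H₀ sin φ sin δ + cos φ cos δ sin H₀ = 2.0033×0.73610×0.35963 + 0.67688×0.93309×0.90792 = 0.530321 + 0.573433 = 1.103754.
Q̄ = (S₀/π) × [bracket] = (1361/π) × 1.103754 = 478.2 W/m².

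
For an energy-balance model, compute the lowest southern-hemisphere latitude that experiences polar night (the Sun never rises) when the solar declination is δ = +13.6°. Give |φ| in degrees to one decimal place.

|φ| = 76.4°

Polar night requires cos H₀ = −tan φ tan δ ≥ 1, i.e. tan φ tan δ ≤ −1.
The boundary is |tan φ| · |tan δ| = 1, so |φ| = 90° − |δ| = 90° − 13.6° = 76.4° in the southern hemisphere.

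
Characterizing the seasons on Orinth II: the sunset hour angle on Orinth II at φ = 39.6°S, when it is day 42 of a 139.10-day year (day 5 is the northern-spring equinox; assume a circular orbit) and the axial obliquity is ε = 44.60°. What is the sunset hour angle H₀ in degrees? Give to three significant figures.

Solar longitude: λ_s = 360° × (42 − 5)/139.10 = 95.758°.
sin δ = sin 44.60° × sin 95.758° = 0.69861, so δ = +44.316°.
cos H₀ = −tan φ · tan δ = −tan(-39.6°) × tan(+44.316°) = 0.8077, so H₀ = 0.6305 rad = 36.12°.

H₀ = 36.1°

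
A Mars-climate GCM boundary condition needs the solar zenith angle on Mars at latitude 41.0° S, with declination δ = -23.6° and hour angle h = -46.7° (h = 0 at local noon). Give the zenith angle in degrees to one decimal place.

cos θ_z = sin ϕ sin δ + cos ϕ cos δ cos h = 0.262653 + 0.474304 = 0.736957.
θ_z = arccos(0.736957) = 42.5°.

θ_z = 42.5°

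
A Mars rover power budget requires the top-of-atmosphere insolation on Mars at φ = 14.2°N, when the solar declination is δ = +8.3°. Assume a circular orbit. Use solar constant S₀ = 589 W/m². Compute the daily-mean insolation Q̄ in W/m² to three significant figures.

cos H₀ = −tan(+14.2°) tan(+8.300°) = -0.0369, H₀ = 1.6077 rad.
Bracket: H₀ sin φ sin δ + cos φ cos δ sin H₀ = 1.6077×0.24531×0.14436 + 0.96945×0.98953×0.99932 = 0.056933 + 0.958648 = 1.015581.
Q̄ = (S₀/π) × [bracket] = (589/π) × 1.015581 = 190.4 W/m².

Q̄ ≈ 190 W/m²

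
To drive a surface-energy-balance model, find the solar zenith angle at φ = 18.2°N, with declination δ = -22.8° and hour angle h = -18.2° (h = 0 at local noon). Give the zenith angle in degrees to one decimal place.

θ_z = 44.7°

cos θ_z = sin φ sin δ + cos φ cos δ cos h = -0.121035 + 0.831933 = 0.710898.
θ_z = arccos(0.710898) = 44.7°.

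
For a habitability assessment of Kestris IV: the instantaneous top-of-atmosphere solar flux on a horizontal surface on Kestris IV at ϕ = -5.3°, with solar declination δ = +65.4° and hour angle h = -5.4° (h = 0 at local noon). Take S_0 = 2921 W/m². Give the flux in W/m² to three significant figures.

cos θ_z = sin ϕ sin δ + cos ϕ cos δ cos h = -0.083987 + 0.412661 = 0.328674.
Flux = S_0 · cos θ_z = 2921 × 0.328674 = 960.1 W/m².

960 W/m²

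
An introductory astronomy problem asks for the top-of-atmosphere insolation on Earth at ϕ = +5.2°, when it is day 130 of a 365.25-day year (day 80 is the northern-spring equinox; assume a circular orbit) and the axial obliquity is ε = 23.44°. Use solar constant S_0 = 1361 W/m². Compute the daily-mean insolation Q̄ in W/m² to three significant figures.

Q̄ ≈ 430 W/m²

Solar longitude: L_s = 360° × (130 − 80)/365.25 = 49.281°.
sin δ = sin 23.44° × sin 49.281° = 0.30149, so δ = +17.547°.
cos h₀ = −tan(+5.2°) tan(+17.547°) = -0.0288, h₀ = 1.5996 rad.
Bracket: h₀ sin ϕ sin δ + cos ϕ cos δ sin h₀ = 1.5996×0.09063×0.30149 + 0.99588×0.95347×0.99959 = 0.043708 + 0.949152 = 0.992860.
Q̄ = (S_0/π) × [bracket] = (1361/π) × 0.992860 = 430.1 W/m².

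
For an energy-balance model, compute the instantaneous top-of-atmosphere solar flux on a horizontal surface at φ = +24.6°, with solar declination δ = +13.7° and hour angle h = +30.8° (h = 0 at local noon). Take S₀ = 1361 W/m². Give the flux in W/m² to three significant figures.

cos θ_z = sin φ sin δ + cos φ cos δ cos h = 0.098591 + 0.758777 = 0.857368.
Flux = S₀ · cos θ_z = 1361 × 0.857368 = 1167 W/m².

1.17e+03 W/m²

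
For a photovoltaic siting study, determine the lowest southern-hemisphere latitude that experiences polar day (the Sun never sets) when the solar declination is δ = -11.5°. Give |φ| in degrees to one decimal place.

Polar day requires cos H₀ = −tan φ tan δ ≤ −1, i.e. tan φ tan δ ≥ 1.
The boundary is |tan φ| · |tan δ| = 1, so |φ| = 90° − |δ| = 90° − 11.5° = 78.5° in the southern hemisphere.

|φ| = 78.5°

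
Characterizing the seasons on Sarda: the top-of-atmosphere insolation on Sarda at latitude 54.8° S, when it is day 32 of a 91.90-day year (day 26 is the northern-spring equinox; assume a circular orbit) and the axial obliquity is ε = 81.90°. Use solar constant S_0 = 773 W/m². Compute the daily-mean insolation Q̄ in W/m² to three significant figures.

Solar longitude: L_s = 360° × (32 − 26)/91.90 = 23.504°.
sin δ = sin 81.90° × sin 23.504° = 0.39483, so δ = +23.255°.
cos h₀ = −tan(-54.8°) tan(+23.255°) = 0.6092, h₀ = 0.9157 rad.
Bracket: h₀ sin ϕ sin δ + cos ϕ cos δ sin h₀ = 0.9157×-0.81714×0.39483 + 0.57643×0.91875×0.79301 = -0.295434 + 0.419974 = 0.124540.
Q̄ = (S_0/π) × [bracket] = (773/π) × 0.124540 = 30.64 W/m².

Q̄ ≈ 30.6 W/m²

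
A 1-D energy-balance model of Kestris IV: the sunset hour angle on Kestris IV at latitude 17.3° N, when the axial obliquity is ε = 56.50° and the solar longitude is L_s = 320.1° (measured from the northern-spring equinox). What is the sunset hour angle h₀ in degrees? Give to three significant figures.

h₀ = 78.6°

Solar declination: sin δ = sin ε · sin L_s = sin 56.50° × sin 320.1° = -0.53490, so δ = -32.337°.
cos h₀ = −tan ϕ · tan δ = −tan(+17.3°) × tan(-32.337°) = 0.1972, so h₀ = 1.3723 rad = 78.63°.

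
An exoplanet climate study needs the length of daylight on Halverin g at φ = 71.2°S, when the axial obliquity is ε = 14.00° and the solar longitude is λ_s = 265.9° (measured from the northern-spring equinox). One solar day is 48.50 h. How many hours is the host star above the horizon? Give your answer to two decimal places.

Solar declination: sin δ = sin ε · sin λ_s = sin 14.00° × sin 265.9° = -0.24130, so δ = -13.963°.
cos H₀ = −tan φ · tan δ = −tan(-71.2°) × tan(-13.963°) = -0.7304, so H₀ = 2.3897 rad = 136.92°.
Daylight = 2H₀/(2π) × 48.50 h = (2.3897/π) × 48.50 = 36.89 h.

36.89 h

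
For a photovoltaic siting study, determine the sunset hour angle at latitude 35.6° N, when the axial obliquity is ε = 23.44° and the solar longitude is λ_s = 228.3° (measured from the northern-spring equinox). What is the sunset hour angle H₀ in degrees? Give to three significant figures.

Solar declination: sin δ = sin ε · sin λ_s = sin 23.44° × sin 228.3° = -0.29700, so δ = -17.278°.
cos H₀ = −tan φ · tan δ = −tan(+35.6°) × tan(-17.278°) = 0.2227, so H₀ = 1.3462 rad = 77.13°.

H₀ = 77.1°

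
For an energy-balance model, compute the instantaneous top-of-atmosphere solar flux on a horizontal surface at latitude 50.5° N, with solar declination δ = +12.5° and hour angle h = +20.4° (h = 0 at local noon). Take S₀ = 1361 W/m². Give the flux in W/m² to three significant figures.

1.02e+03 W/m²

cos θ_z = sin φ sin δ + cos φ cos δ cos h = 0.167010 + 0.582053 = 0.749063.
Flux = S₀ · cos θ_z = 1361 × 0.749063 = 1019 W/m².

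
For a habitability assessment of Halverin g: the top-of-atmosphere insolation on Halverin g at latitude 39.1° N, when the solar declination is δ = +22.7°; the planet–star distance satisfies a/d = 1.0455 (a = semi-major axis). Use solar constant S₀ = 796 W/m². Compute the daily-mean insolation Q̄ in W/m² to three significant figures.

cos H₀ = −tan(+39.1°) tan(+22.700°) = -0.3400, H₀ = 1.9177 rad.
Bracket: H₀ sin φ sin δ + cos φ cos δ sin H₀ = 1.9177×0.63068×0.38591 + 0.77605×0.92254×0.94044 = 0.466741 + 0.673296 = 1.140037.
Inverse-square distance factor (a/d)² = 1.0455² = 1.093070.
Q̄ = (S₀/π) × 1.093070 × [bracket] = (796/π) × 1.093070 × 1.140037 = 315.7 W/m².

Q̄ ≈ 316 W/m²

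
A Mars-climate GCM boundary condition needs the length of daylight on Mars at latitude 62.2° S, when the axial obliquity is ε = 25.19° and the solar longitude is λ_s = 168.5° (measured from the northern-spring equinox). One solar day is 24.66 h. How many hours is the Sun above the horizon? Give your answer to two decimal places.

11.06 h

Solar declination: sin δ = sin ε · sin λ_s = sin 25.19° × sin 168.5° = 0.08486, so δ = +4.868°.
cos H₀ = −tan φ · tan δ = −tan(-62.2°) × tan(+4.868°) = 0.1615, so H₀ = 1.4086 rad = 80.70°.
Daylight = 2H₀/(2π) × 24.66 h = (1.4086/π) × 24.66 = 11.06 h.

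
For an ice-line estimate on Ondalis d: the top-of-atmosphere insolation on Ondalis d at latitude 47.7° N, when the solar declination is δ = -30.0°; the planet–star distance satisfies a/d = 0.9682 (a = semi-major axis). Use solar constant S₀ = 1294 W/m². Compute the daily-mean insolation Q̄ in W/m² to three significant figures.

cos H₀ = −tan(+47.7°) tan(-30.000°) = 0.6345, H₀ = 0.8834 rad.
Bracket: H₀ sin φ sin δ + cos φ cos δ sin H₀ = 0.8834×0.73963×-0.50000 + 0.67301×0.86603×0.77292 = -0.326695 + 0.450494 = 0.123799.
Inverse-square distance factor (a/d)² = 0.9682² = 0.937411.
Q̄ = (S₀/π) × 0.937411 × [bracket] = (1294/π) × 0.937411 × 0.123799 = 47.80 W/m².

Q̄ ≈ 47.8 W/m²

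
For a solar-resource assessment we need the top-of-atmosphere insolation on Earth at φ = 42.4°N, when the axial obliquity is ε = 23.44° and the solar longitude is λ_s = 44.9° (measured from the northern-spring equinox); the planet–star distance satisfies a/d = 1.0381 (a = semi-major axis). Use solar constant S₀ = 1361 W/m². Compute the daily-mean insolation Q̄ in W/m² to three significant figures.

Solar declination: sin δ = sin ε · sin λ_s = sin 23.44° × sin 44.9° = 0.28079, so δ = +16.307°.
cos H₀ = −tan(+42.4°) tan(+16.307°) = -0.2671, H₀ = 1.8412 rad.
Bracket: H₀ sin φ sin δ + cos φ cos δ sin H₀ = 1.8412×0.67430×0.28079 + 0.73846×0.95977×0.96366 = 0.348607 + 0.682996 = 1.031603.
Inverse-square distance factor (a/d)² = 1.0381² = 1.077652.
Q̄ = (S₀/π) × 1.077652 × [bracket] = (1361/π) × 1.077652 × 1.031603 = 481.6 W/m².

Q̄ ≈ 482 W/m²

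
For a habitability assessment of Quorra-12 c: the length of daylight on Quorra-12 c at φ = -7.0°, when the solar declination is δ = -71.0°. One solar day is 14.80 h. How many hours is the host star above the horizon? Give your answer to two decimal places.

9.12 h

cos H₀ = −tan φ · tan δ = −tan(-7.0°) × tan(-71.000°) = -0.3566, so H₀ = 1.9354 rad = 110.89°.
Daylight = 2H₀/(2π) × 14.80 h = (1.9354/π) × 14.80 = 9.12 h.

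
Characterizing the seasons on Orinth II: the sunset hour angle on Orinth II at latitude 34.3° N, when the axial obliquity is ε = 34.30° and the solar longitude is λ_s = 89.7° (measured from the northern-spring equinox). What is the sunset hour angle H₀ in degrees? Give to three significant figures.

Solar declination: sin δ = sin ε · sin λ_s = sin 34.30° × sin 89.7° = 0.56352, so δ = +34.299°.
cos H₀ = −tan φ · tan δ = −tan(+34.3°) × tan(+34.299°) = -0.4653, so H₀ = 2.0548 rad = 117.73°.

H₀ = 118°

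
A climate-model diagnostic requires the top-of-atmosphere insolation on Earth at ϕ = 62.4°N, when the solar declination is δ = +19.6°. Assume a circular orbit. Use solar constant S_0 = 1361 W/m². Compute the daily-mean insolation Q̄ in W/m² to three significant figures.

Q̄ ≈ 437 W/m²

cos h₀ = −tan(+62.4°) tan(+19.600°) = -0.6811, h₀ = 2.3201 rad.
Bracket: h₀ sin ϕ sin δ + cos ϕ cos δ sin h₀ = 2.3201×0.88620×0.33545 + 0.46330×0.94206×0.73217 = 0.689710 + 0.319560 = 1.009270.
Q̄ = (S_0/π) × [bracket] = (1361/π) × 1.009270 = 437.2 W/m².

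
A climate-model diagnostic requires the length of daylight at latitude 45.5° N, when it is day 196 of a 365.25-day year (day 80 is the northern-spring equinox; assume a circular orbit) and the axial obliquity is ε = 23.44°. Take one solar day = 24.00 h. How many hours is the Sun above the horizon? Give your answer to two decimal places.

15.11 h

Solar longitude: L_s = 360° × (196 − 80)/365.25 = 114.333°.
sin δ = sin 23.44° × sin 114.333° = 0.36245, so δ = +21.251°.
cos h₀ = −tan ϕ · tan δ = −tan(+45.5°) × tan(+21.251°) = -0.3957, so h₀ = 1.9777 rad = 113.31°.
Daylight = 2h₀/(2π) × 24.00 h = (1.9777/π) × 24.00 = 15.11 h.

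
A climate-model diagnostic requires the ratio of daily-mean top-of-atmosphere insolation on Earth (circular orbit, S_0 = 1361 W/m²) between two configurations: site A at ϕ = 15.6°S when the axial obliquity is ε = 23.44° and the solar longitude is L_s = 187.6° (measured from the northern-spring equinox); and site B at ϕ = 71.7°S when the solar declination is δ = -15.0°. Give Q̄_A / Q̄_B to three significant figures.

— Configuration A (ϕ=-15.6°):
Solar declination: sin δ = sin ε · sin L_s = sin 23.44° × sin 187.6° = -0.05261, so δ = -3.016°.
cos h₀ = −tan(-15.6°) tan(-3.016°) = -0.0147, h₀ = 1.5855 rad.
Bracket: h₀ sin ϕ sin δ + cos ϕ cos δ sin h₀ = 1.5855×-0.26892×-0.05261 + 0.96316×0.99862×0.99989 = 0.022431 + 0.961725 = 0.984156.
Q̄ = (S_0/π) × [bracket] = (1361/π) × 0.984156 = 426.36 W/m².
— Configuration B (ϕ=-71.7°):
cos h₀ = −tan(-71.7°) tan(-15.000°) = -0.8102, h₀ = 2.5153 rad.
Bracket: h₀ sin ϕ sin δ + cos ϕ cos δ sin h₀ = 2.5153×-0.94943×-0.25882 + 0.31399×0.96593×0.58615 = 0.618088 + 0.177775 = 0.795863.
Q̄ = (S_0/π) × [bracket] = (1361/π) × 0.795863 = 344.78 W/m².
Ratio Q̄_A / Q̄_B = 426.36 / 344.78 = 1.237.

Q̄_A / Q̄_B ≈ 1.24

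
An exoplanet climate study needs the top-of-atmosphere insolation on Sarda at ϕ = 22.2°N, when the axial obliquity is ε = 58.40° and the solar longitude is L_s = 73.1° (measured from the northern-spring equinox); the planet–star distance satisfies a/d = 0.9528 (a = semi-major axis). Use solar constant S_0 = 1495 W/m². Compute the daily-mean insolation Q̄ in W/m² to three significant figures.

Q̄ ≈ 480 W/m²

Solar declination: sin δ = sin ε · sin L_s = sin 58.40° × sin 73.1° = 0.81494, so δ = +54.582°.
cos h₀ = −tan(+22.2°) tan(+54.582°) = -0.5739, h₀ = 2.1820 rad.
Bracket: h₀ sin ϕ sin δ + cos ϕ cos δ sin h₀ = 2.1820×0.37784×0.81494 + 0.92587×0.57954×0.81896 = 0.671875 + 0.439436 = 1.111311.
Inverse-square distance factor (a/d)² = 0.9528² = 0.907828.
Q̄ = (S_0/π) × 0.907828 × [bracket] = (1495/π) × 0.907828 × 1.111311 = 480.1 W/m².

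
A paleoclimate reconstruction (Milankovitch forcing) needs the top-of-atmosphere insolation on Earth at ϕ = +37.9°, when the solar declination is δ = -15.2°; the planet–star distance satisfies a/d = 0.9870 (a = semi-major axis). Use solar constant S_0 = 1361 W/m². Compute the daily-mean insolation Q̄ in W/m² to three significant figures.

Q̄ ≈ 222 W/m²

cos h₀ = −tan(+37.9°) tan(-15.200°) = 0.2115, h₀ = 1.3577 rad.
Bracket: h₀ sin ϕ sin δ + cos ϕ cos δ sin h₀ = 1.3577×0.61429×-0.26219 + 0.78908×0.96502×0.97738 = -0.218672 + 0.744253 = 0.525581.
Inverse-square distance factor (a/d)² = 0.9870² = 0.974169.
Q̄ = (S_0/π) × 0.974169 × [bracket] = (1361/π) × 0.974169 × 0.525581 = 221.8 W/m².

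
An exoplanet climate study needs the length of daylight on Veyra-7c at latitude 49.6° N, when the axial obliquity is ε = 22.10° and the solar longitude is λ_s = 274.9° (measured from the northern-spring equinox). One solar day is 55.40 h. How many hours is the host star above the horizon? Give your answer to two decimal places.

Solar declination: sin δ = sin ε · sin λ_s = sin 22.10° × sin 274.9° = -0.37485, so δ = -22.015°.
cos H₀ = −tan φ · tan δ = −tan(+49.6°) × tan(-22.015°) = 0.4751, so H₀ = 1.0757 rad = 61.63°.
Daylight = 2H₀/(2π) × 55.40 h = (1.0757/π) × 55.40 = 18.97 h.

18.97 h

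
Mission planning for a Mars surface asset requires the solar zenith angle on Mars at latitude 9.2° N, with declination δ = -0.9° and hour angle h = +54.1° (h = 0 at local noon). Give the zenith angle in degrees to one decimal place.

cos θ_z = sin ϕ sin δ + cos ϕ cos δ cos h = -0.002511 + 0.578758 = 0.576247.
θ_z = arccos(0.576247) = 54.8°.

θ_z = 54.8°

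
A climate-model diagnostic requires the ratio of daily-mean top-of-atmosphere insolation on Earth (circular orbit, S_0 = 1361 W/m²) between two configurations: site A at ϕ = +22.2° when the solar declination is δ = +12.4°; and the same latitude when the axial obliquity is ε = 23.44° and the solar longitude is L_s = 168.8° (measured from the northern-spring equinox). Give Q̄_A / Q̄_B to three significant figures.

Q̄_A / Q̄_B ≈ 1.07

— Configuration A (ϕ=+22.2°):
cos h₀ = −tan(+22.2°) tan(+12.400°) = -0.0897, h₀ = 1.6606 rad.
Bracket: h₀ sin ϕ sin δ + cos ϕ cos δ sin h₀ = 1.6606×0.37784×0.21474 + 0.92587×0.97667×0.99597 = 0.134737 + 0.900625 = 1.035362.
Q̄ = (S_0/π) × [bracket] = (1361/π) × 1.035362 = 448.54 W/m².
— Configuration B (ϕ=+22.2°):
Solar declination: sin δ = sin ε · sin L_s = sin 23.44° × sin 168.8° = 0.07726, so δ = +4.431°.
cos h₀ = −tan(+22.2°) tan(+4.431°) = -0.0316, h₀ = 1.6024 rad.
Bracket: h₀ sin ϕ sin δ + cos ϕ cos δ sin h₀ = 1.6024×0.37784×0.07726 + 0.92587×0.99701×0.99950 = 0.046777 + 0.922640 = 0.969417.
Q̄ = (S_0/π) × [bracket] = (1361/π) × 0.969417 = 419.97 W/m².
Ratio Q̄_A / Q̄_B = 448.54 / 419.97 = 1.068.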